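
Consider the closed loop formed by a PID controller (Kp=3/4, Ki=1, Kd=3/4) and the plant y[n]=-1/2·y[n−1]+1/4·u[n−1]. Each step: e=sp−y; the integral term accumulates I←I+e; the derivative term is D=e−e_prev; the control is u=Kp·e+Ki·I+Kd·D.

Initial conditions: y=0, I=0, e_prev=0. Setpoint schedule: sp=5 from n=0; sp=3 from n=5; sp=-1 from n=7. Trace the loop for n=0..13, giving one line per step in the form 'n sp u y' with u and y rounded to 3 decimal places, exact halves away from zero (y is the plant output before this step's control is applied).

0 5 12.500 0.000
1 5 5.938 3.125
2 5 18.164 -0.078
3 5 9.194 4.580
4 5 24.537 0.009
5 3 5.796 6.130
6 3 28.122 -1.616
7 -1 -6.707 7.838
8 -1 28.131 -5.596
9 -1 -15.916 9.831
10 -1 31.636 -8.894
11 -1 -27.640 12.356
12 -1 38.553 -13.088
13 -1 -41.618 16.182

(exact arithmetic carried between steps; '≈' marks a value shown rounded to 6 d.p. or computed from one; I and e_prev carry over from the previous line; the table rounds u and y to 3 d.p., halves away from zero)
n=0: y=0, sp=5, e=sp−y=5; I=5, D=e−e_prev=5; u=3/4·5+1·5+3/4·5=12.5; next y=-1/2·0+1/4·12.5=3.125
n=1: y=3.125, sp=5, e=sp−y=1.875; I=6.875, D=e−e_prev=-3.125; u=3/4·1.875+1·6.875+3/4·(-3.125)=5.9375; next y=-1/2·3.125+1/4·5.9375=-0.078125
n=2: y=-0.078125, sp=5, e=sp−y=5.078125; I=11.953125, D=e−e_prev=3.203125; u=3/4·5.078125+1·11.953125+3/4·3.203125≈18.164063; next y=-1/2·(-0.078125)+1/4·18.164063≈4.580078
n=3: y≈4.580078, sp=5, e=sp−y≈0.419922; I≈12.373047, D=e−e_prev≈-4.658203; u=3/4·0.419922+1·12.373047+3/4·(-4.658203)≈9.194336; next y=-1/2·4.580078+1/4·9.194336≈0.008545
n=4: y≈0.008545, sp=5, e=sp−y≈4.991455; I≈17.364502, D=e−e_prev≈4.571533; u=3/4·4.991455+1·17.364502+3/4·4.571533≈24.536743; next y=-1/2·0.008545+1/4·24.536743≈6.129913
n=5: y≈6.129913, sp=3, e=sp−y≈-3.129913; I≈14.234589, D=e−e_prev≈-8.121368; u=3/4·(-3.129913)+1·14.234589+3/4·(-8.121368)≈5.796127; next y=-1/2·6.129913+1/4·5.796127≈-1.615925
n=6: y≈-1.615925, sp=3, e=sp−y≈4.615925; I≈18.850513, D=e−e_prev≈7.745838; u=3/4·4.615925+1·18.850513+3/4·7.745838≈28.121836; next y=-1/2·(-1.615925)+1/4·28.121836≈7.838421
n=7: y≈7.838421, sp=-1, e=sp−y≈-8.838421; I≈10.012092, D=e−e_prev≈-13.454346; u=3/4·(-8.838421)+1·10.012092+3/4·(-13.454346)≈-6.707484; next y=-1/2·7.838421+1/4·(-6.707484)≈-5.596082
n=8: y≈-5.596082, sp=-1, e=sp−y≈4.596082; I≈14.608174, D=e−e_prev≈13.434503; u=3/4·4.596082+1·14.608174+3/4·13.434503≈28.131112; next y=-1/2·(-5.596082)+1/4·28.131112≈9.830819
n=9: y≈9.830819, sp=-1, e=sp−y≈-10.830819; I≈3.777355, D=e−e_prev≈-15.426900; u=3/4·(-10.830819)+1·3.777355+3/4·(-15.426900)≈-15.915934; next y=-1/2·9.830819+1/4·(-15.915934)≈-8.894393
n=10: y≈-8.894393, sp=-1, e=sp−y≈7.894393; I≈11.671748, D=e−e_prev≈18.725212; u=3/4·7.894393+1·11.671748+3/4·18.725212≈31.636451; next y=-1/2·(-8.894393)+1/4·31.636451≈12.356309
n=11: y≈12.356309, sp=-1, e=sp−y≈-13.356309; I≈-1.684561, D=e−e_prev≈-21.250702; u=3/4·(-13.356309)+1·(-1.684561)+3/4·(-21.250702)≈-27.639820; next y=-1/2·12.356309+1/4·(-27.639820)≈-13.088110
n=12: y≈-13.088110, sp=-1, e=sp−y≈12.088110; I≈10.403548, D=e−e_prev≈25.444419; u=3/4·12.088110+1·10.403548+3/4·25.444419≈38.552945; next y=-1/2·(-13.088110)+1/4·38.552945≈16.182291
n=13: y≈16.182291, sp=-1, e=sp−y≈-17.182291; I≈-6.778743, D=e−e_prev≈-29.270401; u=3/4·(-17.182291)+1·(-6.778743)+3/4·(-29.270401)≈-41.618262; next y=-1/2·16.182291+1/4·(-41.618262)≈-18.495711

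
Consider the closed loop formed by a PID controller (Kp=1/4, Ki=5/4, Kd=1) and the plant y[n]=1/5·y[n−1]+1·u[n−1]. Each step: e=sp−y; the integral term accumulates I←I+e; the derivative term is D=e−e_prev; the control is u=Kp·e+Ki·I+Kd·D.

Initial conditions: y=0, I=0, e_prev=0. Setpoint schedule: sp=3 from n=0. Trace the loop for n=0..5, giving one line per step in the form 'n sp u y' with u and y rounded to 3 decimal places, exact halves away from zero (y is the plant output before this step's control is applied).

0 3 7.500 0.000
1 3 -10.500 7.500
2 3 32.625 -9.000
3 3 -68.438 30.825
4 3 169.350 -62.273
5 3 -390.077 156.896

(exact arithmetic carried between steps; '≈' marks a value shown rounded to 6 d.p. or computed from one; I and e_prev carry over from the previous line; the table rounds u and y to 3 d.p., halves away from zero)
n=0: y=0, sp=3, e=sp−y=3; I=3, D=e−e_prev=3; u=1/4·3+5/4·3+1·3=7.5; next y=1/5·0+1·7.5=7.5
n=1: y=7.5, sp=3, e=sp−y=-4.5; I=-1.5, D=e−e_prev=-7.5; u=1/4·(-4.5)+5/4·(-1.5)+1·(-7.5)=-10.5; next y=1/5·7.5+1·(-10.5)=-9
n=2: y=-9, sp=3, e=sp−y=12; I=10.5, D=e−e_prev=16.5; u=1/4·12+5/4·10.5+1·16.5=32.625; next y=1/5·(-9)+1·32.625=30.825
n=3: y=30.825, sp=3, e=sp−y=-27.825; I=-17.325, D=e−e_prev=-39.825; u=1/4·(-27.825)+5/4·(-17.325)+1·(-39.825)=-68.4375; next y=1/5·30.825+1·(-68.4375)=-62.2725
n=4: y=-62.2725, sp=3, e=sp−y=65.2725; I=47.9475, D=e−e_prev=93.0975; u=1/4·65.2725+5/4·47.9475+1·93.0975=169.35; next y=1/5·(-62.2725)+1·169.35=156.8955
n=5: y=156.8955, sp=3, e=sp−y=-153.8955; I=-105.948, D=e−e_prev=-219.168; u=1/4·(-153.8955)+5/4·(-105.948)+1·(-219.168)=-390.076875; next y=1/5·156.8955+1·(-390.076875)=-358.697775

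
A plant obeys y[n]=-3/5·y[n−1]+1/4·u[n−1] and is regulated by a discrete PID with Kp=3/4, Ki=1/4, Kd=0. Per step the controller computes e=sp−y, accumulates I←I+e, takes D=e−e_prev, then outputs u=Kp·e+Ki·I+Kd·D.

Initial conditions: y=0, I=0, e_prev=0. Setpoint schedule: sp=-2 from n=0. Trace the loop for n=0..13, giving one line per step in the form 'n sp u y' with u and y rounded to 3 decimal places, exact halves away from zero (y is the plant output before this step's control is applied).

(exact arithmetic carried between steps; '≈' marks a value shown rounded to 6 d.p. or computed from one; I and e_prev carry over from the previous line; the table rounds u and y to 3 d.p., halves away from zero)
n=0: y=0, sp=-2, e=sp−y=-2; I=-2, D=e−e_prev=-2; u=3/4·(-2)+1/4·(-2)+0·(-2)=-2; next y=-3/5·0+1/4·(-2)=-0.5
n=1: y=-0.5, sp=-2, e=sp−y=-1.5; I=-3.5, D=e−e_prev=0.5; u=3/4·(-1.5)+1/4·(-3.5)+0·0.5=-2; next y=-3/5·(-0.5)+1/4·(-2)=-0.2
n=2: y=-0.2, sp=-2, e=sp−y=-1.8; I=-5.3, D=e−e_prev=-0.3; u=3/4·(-1.8)+1/4·(-5.3)+0·(-0.3)=-2.675; next y=-3/5·(-0.2)+1/4·(-2.675)=-0.54875
n=3: y=-0.54875, sp=-2, e=sp−y=-1.45125; I=-6.75125, D=e−e_prev=0.34875; u=3/4·(-1.45125)+1/4·(-6.75125)+0·0.34875=-2.77625; next y=-3/5·(-0.54875)+1/4·(-2.77625)≈-0.364813
n=4: y≈-0.364813, sp=-2, e=sp−y≈-1.635188; I≈-8.386438, D=e−e_prev≈-0.183938; u=3/4·(-1.635188)+1/4·(-8.386438)+0·(-0.183938)≈-3.323; next y=-3/5·(-0.364813)+1/4·(-3.323)≈-0.611863
n=5: y≈-0.611863, sp=-2, e=sp−y≈-1.388138; I≈-9.774575, D=e−e_prev≈0.24705; u=3/4·(-1.388138)+1/4·(-9.774575)+0·0.24705≈-3.484747; next y=-3/5·(-0.611863)+1/4·(-3.484747)≈-0.504069
n=6: y≈-0.504069, sp=-2, e=sp−y≈-1.495931; I≈-11.270506, D=e−e_prev≈-0.107793; u=3/4·(-1.495931)+1/4·(-11.270506)+0·(-0.107793)≈-3.939575; next y=-3/5·(-0.504069)+1/4·(-3.939575)≈-0.682452
n=7: y≈-0.682452, sp=-2, e=sp−y≈-1.317548; I≈-12.588054, D=e−e_prev≈0.178383; u=3/4·(-1.317548)+1/4·(-12.588054)+0·0.178383≈-4.135174; next y=-3/5·(-0.682452)+1/4·(-4.135174)≈-0.624322
n=8: y≈-0.624322, sp=-2, e=sp−y≈-1.375678; I≈-13.963731, D=e−e_prev≈-0.058130; u=3/4·(-1.375678)+1/4·(-13.963731)+0·(-0.058130)≈-4.522691; next y=-3/5·(-0.624322)+1/4·(-4.522691)≈-0.756079
n=9: y≈-0.756079, sp=-2, e=sp−y≈-1.243921; I≈-15.207652, D=e−e_prev≈0.131757; u=3/4·(-1.243921)+1/4·(-15.207652)+0·0.131757≈-4.734853; next y=-3/5·(-0.756079)+1/4·(-4.734853)≈-0.730066
n=10: y≈-0.730066, sp=-2, e=sp−y≈-1.269934; I≈-16.477586, D=e−e_prev≈-0.026014; u=3/4·(-1.269934)+1/4·(-16.477586)+0·(-0.026014)≈-5.071847; next y=-3/5·(-0.730066)+1/4·(-5.071847)≈-0.829922
n=11: y≈-0.829922, sp=-2, e=sp−y≈-1.170078; I≈-17.647664, D=e−e_prev≈0.099857; u=3/4·(-1.170078)+1/4·(-17.647664)+0·0.099857≈-5.289474; next y=-3/5·(-0.829922)+1/4·(-5.289474)≈-0.824415
n=12: y≈-0.824415, sp=-2, e=sp−y≈-1.175585; I≈-18.823249, D=e−e_prev≈-0.005507; u=3/4·(-1.175585)+1/4·(-18.823249)+0·(-0.005507)≈-5.587501; next y=-3/5·(-0.824415)+1/4·(-5.587501)≈-0.902226
n=13: y≈-0.902226, sp=-2, e=sp−y≈-1.097774; I≈-19.921023, D=e−e_prev≈0.077811; u=3/4·(-1.097774)+1/4·(-19.921023)+0·0.077811≈-5.803586; next y=-3/5·(-0.902226)+1/4·(-5.803586)≈-0.909561

0 -2 -2.000 0.000
1 -2 -2.000 -0.500
2 -2 -2.675 -0.200
3 -2 -2.776 -0.549
4 -2 -3.323 -0.365
5 -2 -3.485 -0.612
6 -2 -3.940 -0.504
7 -2 -4.135 -0.682
8 -2 -4.523 -0.624
9 -2 -4.735 -0.756
10 -2 -5.072 -0.730
11 -2 -5.289 -0.830
12 -2 -5.588 -0.824
13 -2 -5.804 -0.902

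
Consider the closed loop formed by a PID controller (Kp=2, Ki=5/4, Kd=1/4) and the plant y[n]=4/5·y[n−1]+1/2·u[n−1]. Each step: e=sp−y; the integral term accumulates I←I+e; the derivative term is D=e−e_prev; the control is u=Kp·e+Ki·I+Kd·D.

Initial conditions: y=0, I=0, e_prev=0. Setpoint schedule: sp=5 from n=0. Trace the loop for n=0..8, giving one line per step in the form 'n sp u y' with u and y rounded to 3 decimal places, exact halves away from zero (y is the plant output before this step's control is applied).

(exact arithmetic carried between steps; '≈' marks a value shown rounded to 6 d.p. or computed from one; I and e_prev carry over from the previous line; the table rounds u and y to 3 d.p., halves away from zero)
n=0: y=0, sp=5, e=sp−y=5; I=5, D=e−e_prev=5; u=2·5+5/4·5+1/4·5=17.5; next y=4/5·0+1/2·17.5=8.75
n=1: y=8.75, sp=5, e=sp−y=-3.75; I=1.25, D=e−e_prev=-8.75; u=2·(-3.75)+5/4·1.25+1/4·(-8.75)=-8.125; next y=4/5·8.75+1/2·(-8.125)=2.9375
n=2: y=2.9375, sp=5, e=sp−y=2.0625; I=3.3125, D=e−e_prev=5.8125; u=2·2.0625+5/4·3.3125+1/4·5.8125=9.71875; next y=4/5·2.9375+1/2·9.71875=7.209375
n=3: y=7.209375, sp=5, e=sp−y=-2.209375; I=1.103125, D=e−e_prev=-4.271875; u=2·(-2.209375)+5/4·1.103125+1/4·(-4.271875)≈-4.107813; next y=4/5·7.209375+1/2·(-4.107813)≈3.713594
n=4: y≈3.713594, sp=5, e=sp−y≈1.286406; I≈2.389531, D=e−e_prev≈3.495781; u=2·1.286406+5/4·2.389531+1/4·3.495781≈6.433672; next y=4/5·3.713594+1/2·6.433672≈6.187711
n=5: y≈6.187711, sp=5, e=sp−y≈-1.187711; I≈1.201820, D=e−e_prev≈-2.474117; u=2·(-1.187711)+5/4·1.201820+1/4·(-2.474117)≈-1.491676; next y=4/5·6.187711+1/2·(-1.491676)≈4.204331
n=6: y≈4.204331, sp=5, e=sp−y≈0.795669; I≈1.997489, D=e−e_prev≈1.983380; u=2·0.795669+5/4·1.997489+1/4·1.983380≈4.584045; next y=4/5·4.204331+1/2·4.584045≈5.655487
n=7: y≈5.655487, sp=5, e=sp−y≈-0.655487; I≈1.342002, D=e−e_prev≈-1.451156; u=2·(-0.655487)+5/4·1.342002+1/4·(-1.451156)≈0.003739; next y=4/5·5.655487+1/2·0.003739≈4.526259
n=8: y≈4.526259, sp=5, e=sp−y≈0.473741; I≈1.815743, D=e−e_prev≈1.129228; u=2·0.473741+5/4·1.815743+1/4·1.129228≈3.499467; next y=4/5·4.526259+1/2·3.499467≈5.370741

0 5 17.500 0.000
1 5 -8.125 8.750
2 5 9.719 2.938
3 5 -4.108 7.209
4 5 6.434 3.714
5 5 -1.492 6.188
6 5 4.584 4.204
7 5 0.004 5.655
8 5 3.499 4.526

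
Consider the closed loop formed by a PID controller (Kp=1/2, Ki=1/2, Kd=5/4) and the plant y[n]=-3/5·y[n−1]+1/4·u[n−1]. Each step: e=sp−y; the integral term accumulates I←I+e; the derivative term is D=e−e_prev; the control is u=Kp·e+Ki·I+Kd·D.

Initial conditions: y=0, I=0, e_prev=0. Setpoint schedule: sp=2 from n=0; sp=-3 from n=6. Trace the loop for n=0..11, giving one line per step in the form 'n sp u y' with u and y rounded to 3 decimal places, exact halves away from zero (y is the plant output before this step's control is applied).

(exact arithmetic carried between steps; '≈' marks a value shown rounded to 6 d.p. or computed from one; I and e_prev carry over from the previous line; the table rounds u and y to 3 d.p., halves away from zero)
n=0: y=0, sp=2, e=sp−y=2; I=2, D=e−e_prev=2; u=1/2·2+1/2·2+5/4·2=4.5; next y=-3/5·0+1/4·4.5=1.125
n=1: y=1.125, sp=2, e=sp−y=0.875; I=2.875, D=e−e_prev=-1.125; u=1/2·0.875+1/2·2.875+5/4·(-1.125)=0.46875; next y=-3/5·1.125+1/4·0.46875≈-0.557813
n=2: y≈-0.557813, sp=2, e=sp−y≈2.557813; I≈5.432813, D=e−e_prev≈1.682813; u=1/2·2.557813+1/2·5.432813+5/4·1.682813≈6.098828; next y=-3/5·(-0.557813)+1/4·6.098828≈1.859395
n=3: y≈1.859395, sp=2, e=sp−y≈0.140605; I≈5.573418, D=e−e_prev≈-2.417207; u=1/2·0.140605+1/2·5.573418+5/4·(-2.417207)≈-0.164497; next y=-3/5·1.859395+1/4·(-0.164497)≈-1.156761
n=4: y≈-1.156761, sp=2, e=sp−y≈3.156761; I≈8.730179, D=e−e_prev≈3.016156; u=1/2·3.156761+1/2·8.730179+5/4·3.016156≈9.713664; next y=-3/5·(-1.156761)+1/4·9.713664≈3.122473
n=5: y≈3.122473, sp=2, e=sp−y≈-1.122473; I≈7.607706, D=e−e_prev≈-4.279234; u=1/2·(-1.122473)+1/2·7.607706+5/4·(-4.279234)≈-2.106425; next y=-3/5·3.122473+1/4·(-2.106425)≈-2.400090
n=6: y≈-2.400090, sp=-3, e=sp−y≈-0.599910; I≈7.007796, D=e−e_prev≈0.522563; u=1/2·(-0.599910)+1/2·7.007796+5/4·0.522563≈3.857146; next y=-3/5·(-2.400090)+1/4·3.857146≈2.404341
n=7: y≈2.404341, sp=-3, e=sp−y≈-5.404341; I≈1.603456, D=e−e_prev≈-4.804430; u=1/2·(-5.404341)+1/2·1.603456+5/4·(-4.804430)≈-7.905981; next y=-3/5·2.404341+1/4·(-7.905981)≈-3.419099
n=8: y≈-3.419099, sp=-3, e=sp−y≈0.419099; I≈2.022555, D=e−e_prev≈5.823440; u=1/2·0.419099+1/2·2.022555+5/4·5.823440≈8.500127; next y=-3/5·(-3.419099)+1/4·8.500127≈4.176492
n=9: y≈4.176492, sp=-3, e=sp−y≈-7.176492; I≈-5.153936, D=e−e_prev≈-7.595591; u=1/2·(-7.176492)+1/2·(-5.153936)+5/4·(-7.595591)≈-15.659703; next y=-3/5·4.176492+1/4·(-15.659703)≈-6.420821
n=10: y≈-6.420821, sp=-3, e=sp−y≈3.420821; I≈-1.733116, D=e−e_prev≈10.597312; u=1/2·3.420821+1/2·(-1.733116)+5/4·10.597312≈14.090492; next y=-3/5·(-6.420821)+1/4·14.090492≈7.375115
n=11: y≈7.375115, sp=-3, e=sp−y≈-10.375115; I≈-12.108231, D=e−e_prev≈-13.795936; u=1/2·(-10.375115)+1/2·(-12.108231)+5/4·(-13.795936)≈-28.486593; next y=-3/5·7.375115+1/4·(-28.486593)≈-11.546718

0 2 4.500 0.000
1 2 0.469 1.125
2 2 6.099 -0.558
3 2 -0.164 1.859
4 2 9.714 -1.157
5 2 -2.106 3.122
6 -3 3.857 -2.400
7 -3 -7.906 2.404
8 -3 8.500 -3.419
9 -3 -15.660 4.176
10 -3 14.090 -6.421
11 -3 -28.487 7.375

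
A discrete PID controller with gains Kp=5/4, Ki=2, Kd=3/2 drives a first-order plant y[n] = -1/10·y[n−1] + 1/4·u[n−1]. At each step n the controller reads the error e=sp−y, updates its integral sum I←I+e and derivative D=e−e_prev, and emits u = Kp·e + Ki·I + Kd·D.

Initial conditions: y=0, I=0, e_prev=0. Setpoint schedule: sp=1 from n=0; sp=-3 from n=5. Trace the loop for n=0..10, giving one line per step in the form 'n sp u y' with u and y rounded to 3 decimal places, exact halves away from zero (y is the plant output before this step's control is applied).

0 1 4.750 0.000
1 1 -0.391 1.188
2 1 7.684 -0.216
3 1 -2.245 1.943
4 1 11.925 -0.755
5 -3 -25.719 3.057
6 -3 20.398 -6.735
7 -3 -46.235 5.773
8 -3 40.050 -12.136
9 -3 -79.512 11.226
10 -3 80.156 -21.001

(exact arithmetic carried between steps; '≈' marks a value shown rounded to 6 d.p. or computed from one; I and e_prev carry over from the previous line; the table rounds u and y to 3 d.p., halves away from zero)
n=0: y=0, sp=1, e=sp−y=1; I=1, D=e−e_prev=1; u=5/4·1+2·1+3/2·1=4.75; next y=-1/10·0+1/4·4.75=1.1875
n=1: y=1.1875, sp=1, e=sp−y=-0.1875; I=0.8125, D=e−e_prev=-1.1875; u=5/4·(-0.1875)+2·0.8125+3/2·(-1.1875)=-0.390625; next y=-1/10·1.1875+1/4·(-0.390625)≈-0.216406
n=2: y≈-0.216406, sp=1, e=sp−y≈1.216406; I≈2.028906, D=e−e_prev≈1.403906; u=5/4·1.216406+2·2.028906+3/2·1.403906≈7.684180; next y=-1/10·(-0.216406)+1/4·7.684180≈1.942686
n=3: y≈1.942686, sp=1, e=sp−y≈-0.942686; I≈1.086221, D=e−e_prev≈-2.159092; u=5/4·(-0.942686)+2·1.086221+3/2·(-2.159092)≈-2.244553; next y=-1/10·1.942686+1/4·(-2.244553)≈-0.755407
n=4: y≈-0.755407, sp=1, e=sp−y≈1.755407; I≈2.841628, D=e−e_prev≈2.698092; u=5/4·1.755407+2·2.841628+3/2·2.698092≈11.924652; next y=-1/10·(-0.755407)+1/4·11.924652≈3.056704
n=5: y≈3.056704, sp=-3, e=sp−y≈-6.056704; I≈-3.215076, D=e−e_prev≈-7.812111; u=5/4·(-6.056704)+2·(-3.215076)+3/2·(-7.812111)≈-25.719198; next y=-1/10·3.056704+1/4·(-25.719198)≈-6.735470
n=6: y≈-6.735470, sp=-3, e=sp−y≈3.735470; I≈0.520394, D=e−e_prev≈9.792174; u=5/4·3.735470+2·0.520394+3/2·9.792174≈20.398385; next y=-1/10·(-6.735470)+1/4·20.398385≈5.773143
n=7: y≈5.773143, sp=-3, e=sp−y≈-8.773143; I≈-8.252750, D=e−e_prev≈-12.508613; u=5/4·(-8.773143)+2·(-8.252750)+3/2·(-12.508613)≈-46.234848; next y=-1/10·5.773143+1/4·(-46.234848)≈-12.136026
n=8: y≈-12.136026, sp=-3, e=sp−y≈9.136026; I≈0.883277, D=e−e_prev≈17.909170; u=5/4·9.136026+2·0.883277+3/2·17.909170≈40.050341; next y=-1/10·(-12.136026)+1/4·40.050341≈11.226188
n=9: y≈11.226188, sp=-3, e=sp−y≈-14.226188; I≈-13.342911, D=e−e_prev≈-23.362214; u=5/4·(-14.226188)+2·(-13.342911)+3/2·(-23.362214)≈-79.511878; next y=-1/10·11.226188+1/4·(-79.511878)≈-21.000588
n=10: y≈-21.000588, sp=-3, e=sp−y≈18.000588; I≈4.657677, D=e−e_prev≈32.226776; u=5/4·18.000588+2·4.657677+3/2·32.226776≈80.156254; next y=-1/10·(-21.000588)+1/4·80.156254≈22.139122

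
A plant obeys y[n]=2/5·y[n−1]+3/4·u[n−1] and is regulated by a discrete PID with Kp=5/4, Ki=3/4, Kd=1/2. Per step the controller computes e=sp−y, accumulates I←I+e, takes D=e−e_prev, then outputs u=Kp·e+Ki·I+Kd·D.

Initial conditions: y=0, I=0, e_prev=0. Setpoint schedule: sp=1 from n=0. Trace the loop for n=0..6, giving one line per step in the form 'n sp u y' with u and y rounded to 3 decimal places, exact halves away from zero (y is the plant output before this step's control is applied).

(exact arithmetic carried between steps; '≈' marks a value shown rounded to 6 d.p. or computed from one; I and e_prev carry over from the previous line; the table rounds u and y to 3 d.p., halves away from zero)
n=0: y=0, sp=1, e=sp−y=1; I=1, D=e−e_prev=1; u=5/4·1+3/4·1+1/2·1=2.5; next y=2/5·0+3/4·2.5=1.875
n=1: y=1.875, sp=1, e=sp−y=-0.875; I=0.125, D=e−e_prev=-1.875; u=5/4·(-0.875)+3/4·0.125+1/2·(-1.875)=-1.9375; next y=2/5·1.875+3/4·(-1.9375)=-0.703125
n=2: y=-0.703125, sp=1, e=sp−y=1.703125; I=1.828125, D=e−e_prev=2.578125; u=5/4·1.703125+3/4·1.828125+1/2·2.578125≈4.789063; next y=2/5·(-0.703125)+3/4·4.789063≈3.310547
n=3: y≈3.310547, sp=1, e=sp−y≈-2.310547; I≈-0.482422, D=e−e_prev≈-4.013672; u=5/4·(-2.310547)+3/4·(-0.482422)+1/2·(-4.013672)≈-5.256836; next y=2/5·3.310547+3/4·(-5.256836)≈-2.618408
n=4: y≈-2.618408, sp=1, e=sp−y≈3.618408; I≈3.135986, D=e−e_prev≈5.928955; u=5/4·3.618408+3/4·3.135986+1/2·5.928955≈9.839478; next y=2/5·(-2.618408)+3/4·9.839478≈6.332245
n=5: y≈6.332245, sp=1, e=sp−y≈-5.332245; I≈-2.196259, D=e−e_prev≈-8.950653; u=5/4·(-5.332245)+3/4·(-2.196259)+1/2·(-8.950653)≈-12.787827; next y=2/5·6.332245+3/4·(-12.787827)≈-7.057972
n=6: y≈-7.057972, sp=1, e=sp−y≈8.057972; I≈5.861713, D=e−e_prev≈13.390217; u=5/4·8.057972+3/4·5.861713+1/2·13.390217≈21.163858; next y=2/5·(-7.057972)+3/4·21.163858≈13.049705

0 1 2.500 0.000
1 1 -1.938 1.875
2 1 4.789 -0.703
3 1 -5.257 3.311
4 1 9.839 -2.618
5 1 -12.788 6.332
6 1 21.164 -7.058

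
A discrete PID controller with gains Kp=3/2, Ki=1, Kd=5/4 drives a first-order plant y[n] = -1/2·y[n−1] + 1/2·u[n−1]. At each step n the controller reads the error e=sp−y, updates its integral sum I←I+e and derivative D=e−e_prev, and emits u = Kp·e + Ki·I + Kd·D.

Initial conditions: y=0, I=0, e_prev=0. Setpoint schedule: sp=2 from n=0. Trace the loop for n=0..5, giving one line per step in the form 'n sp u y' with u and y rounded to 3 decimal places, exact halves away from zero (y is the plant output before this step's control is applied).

0 2 7.500 0.000
1 2 -7.063 3.750
2 2 30.211 -5.406
3 2 -60.884 17.809
4 2 166.657 -39.346
5 2 -397.244 103.001

(exact arithmetic carried between steps; '≈' marks a value shown rounded to 6 d.p. or computed from one; I and e_prev carry over from the previous line; the table rounds u and y to 3 d.p., halves away from zero)
n=0: y=0, sp=2, e=sp−y=2; I=2, D=e−e_prev=2; u=3/2·2+1·2+5/4·2=7.5; next y=-1/2·0+1/2·7.5=3.75
n=1: y=3.75, sp=2, e=sp−y=-1.75; I=0.25, D=e−e_prev=-3.75; u=3/2·(-1.75)+1·0.25+5/4·(-3.75)=-7.0625; next y=-1/2·3.75+1/2·(-7.0625)=-5.40625
n=2: y=-5.40625, sp=2, e=sp−y=7.40625; I=7.65625, D=e−e_prev=9.15625; u=3/2·7.40625+1·7.65625+5/4·9.15625≈30.210938; next y=-1/2·(-5.40625)+1/2·30.210938≈17.808594
n=3: y≈17.808594, sp=2, e=sp−y≈-15.808594; I≈-8.152344, D=e−e_prev≈-23.214844; u=3/2·(-15.808594)+1·(-8.152344)+5/4·(-23.214844)≈-60.883789; next y=-1/2·17.808594+1/2·(-60.883789)≈-39.346191
n=4: y≈-39.346191, sp=2, e=sp−y≈41.346191; I≈33.193848, D=e−e_prev≈57.154785; u=3/2·41.346191+1·33.193848+5/4·57.154785≈166.656616; next y=-1/2·(-39.346191)+1/2·166.656616≈103.001404
n=5: y≈103.001404, sp=2, e=sp−y≈-101.001404; I≈-67.807556, D=e−e_prev≈-142.347595; u=3/2·(-101.001404)+1·(-67.807556)+5/4·(-142.347595)≈-397.244156; next y=-1/2·103.001404+1/2·(-397.244156)≈-250.122780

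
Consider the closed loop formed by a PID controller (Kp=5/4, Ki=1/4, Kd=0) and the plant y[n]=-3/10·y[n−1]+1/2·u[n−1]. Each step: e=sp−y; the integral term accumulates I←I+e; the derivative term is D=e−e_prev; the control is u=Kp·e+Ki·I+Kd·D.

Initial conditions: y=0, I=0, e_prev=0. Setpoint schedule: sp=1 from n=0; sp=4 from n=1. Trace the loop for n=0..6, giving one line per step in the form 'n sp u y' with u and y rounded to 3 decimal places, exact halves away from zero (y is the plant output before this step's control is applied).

(exact arithmetic carried between steps; '≈' marks a value shown rounded to 6 d.p. or computed from one; I and e_prev carry over from the previous line; the table rounds u and y to 3 d.p., halves away from zero)
n=0: y=0, sp=1, e=sp−y=1; I=1, D=e−e_prev=1; u=5/4·1+1/4·1+0·1=1.5; next y=-3/10·0+1/2·1.5=0.75
n=1: y=0.75, sp=4, e=sp−y=3.25; I=4.25, D=e−e_prev=2.25; u=5/4·3.25+1/4·4.25+0·2.25=5.125; next y=-3/10·0.75+1/2·5.125=2.3375
n=2: y=2.3375, sp=4, e=sp−y=1.6625; I=5.9125, D=e−e_prev=-1.5875; u=5/4·1.6625+1/4·5.9125+0·(-1.5875)=3.55625; next y=-3/10·2.3375+1/2·3.55625=1.076875
n=3: y=1.076875, sp=4, e=sp−y=2.923125; I=8.835625, D=e−e_prev=1.260625; u=5/4·2.923125+1/4·8.835625+0·1.260625≈5.862813; next y=-3/10·1.076875+1/2·5.862813≈2.608344
n=4: y≈2.608344, sp=4, e=sp−y≈1.391656; I≈10.227281, D=e−e_prev≈-1.531469; u=5/4·1.391656+1/4·10.227281+0·(-1.531469)≈4.296391; next y=-3/10·2.608344+1/2·4.296391≈1.365692
n=5: y≈1.365692, sp=4, e=sp−y≈2.634308; I≈12.861589, D=e−e_prev≈1.242652; u=5/4·2.634308+1/4·12.861589+0·1.242652≈6.508282; next y=-3/10·1.365692+1/2·6.508282≈2.844433
n=6: y≈2.844433, sp=4, e=sp−y≈1.155567; I≈14.017156, D=e−e_prev≈-1.478741; u=5/4·1.155567+1/4·14.017156+0·(-1.478741)≈4.948747; next y=-3/10·2.844433+1/2·4.948747≈1.621044

0 1 1.500 0.000
1 4 5.125 0.750
2 4 3.556 2.338
3 4 5.863 1.077
4 4 4.296 2.608
5 4 6.508 1.366
6 4 4.949 2.844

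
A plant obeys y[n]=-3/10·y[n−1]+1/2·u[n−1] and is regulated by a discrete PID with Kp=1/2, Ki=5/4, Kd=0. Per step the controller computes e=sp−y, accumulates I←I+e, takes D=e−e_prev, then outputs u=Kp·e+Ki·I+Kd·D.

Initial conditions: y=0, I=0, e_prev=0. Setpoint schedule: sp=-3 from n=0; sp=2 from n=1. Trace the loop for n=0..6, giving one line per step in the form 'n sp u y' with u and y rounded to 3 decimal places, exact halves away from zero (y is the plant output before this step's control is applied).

(exact arithmetic carried between steps; '≈' marks a value shown rounded to 6 d.p. or computed from one; I and e_prev carry over from the previous line; the table rounds u and y to 3 d.p., halves away from zero)
n=0: y=0, sp=-3, e=sp−y=-3; I=-3, D=e−e_prev=-3; u=1/2·(-3)+5/4·(-3)+0·(-3)=-5.25; next y=-3/10·0+1/2·(-5.25)=-2.625
n=1: y=-2.625, sp=2, e=sp−y=4.625; I=1.625, D=e−e_prev=7.625; u=1/2·4.625+5/4·1.625+0·7.625=4.34375; next y=-3/10·(-2.625)+1/2·4.34375=2.959375
n=2: y=2.959375, sp=2, e=sp−y=-0.959375; I=0.665625, D=e−e_prev=-5.584375; u=1/2·(-0.959375)+5/4·0.665625+0·(-5.584375)≈0.352344; next y=-3/10·2.959375+1/2·0.352344≈-0.711641
n=3: y≈-0.711641, sp=2, e=sp−y≈2.711641; I≈3.377266, D=e−e_prev≈3.671016; u=1/2·2.711641+5/4·3.377266+0·3.671016≈5.577402; next y=-3/10·(-0.711641)+1/2·5.577402≈3.002193
n=4: y≈3.002193, sp=2, e=sp−y≈-1.002193; I≈2.375072, D=e−e_prev≈-3.713834; u=1/2·(-1.002193)+5/4·2.375072+0·(-3.713834)≈2.467744; next y=-3/10·3.002193+1/2·2.467744≈0.333214
n=5: y≈0.333214, sp=2, e=sp−y≈1.666786; I≈4.041858, D=e−e_prev≈2.668980; u=1/2·1.666786+5/4·4.041858+0·2.668980≈5.885716; next y=-3/10·0.333214+1/2·5.885716≈2.842894
n=6: y≈2.842894, sp=2, e=sp−y≈-0.842894; I≈3.198965, D=e−e_prev≈-2.509680; u=1/2·(-0.842894)+5/4·3.198965+0·(-2.509680)≈3.577259; next y=-3/10·2.842894+1/2·3.577259≈0.935761

0 -3 -5.250 0.000
1 2 4.344 -2.625
2 2 0.352 2.959
3 2 5.577 -0.712
4 2 2.468 3.002
5 2 5.886 0.333
6 2 3.577 2.843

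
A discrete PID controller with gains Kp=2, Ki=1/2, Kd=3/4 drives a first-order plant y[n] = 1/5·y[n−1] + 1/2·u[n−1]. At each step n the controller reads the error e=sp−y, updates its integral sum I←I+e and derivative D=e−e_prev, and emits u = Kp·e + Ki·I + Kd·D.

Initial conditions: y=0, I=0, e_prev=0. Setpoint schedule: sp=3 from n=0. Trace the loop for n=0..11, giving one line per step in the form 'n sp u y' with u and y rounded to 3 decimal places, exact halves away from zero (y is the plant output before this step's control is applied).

(exact arithmetic carried between steps; '≈' marks a value shown rounded to 6 d.p. or computed from one; I and e_prev carry over from the previous line; the table rounds u and y to 3 d.p., halves away from zero)
n=0: y=0, sp=3, e=sp−y=3; I=3, D=e−e_prev=3; u=2·3+1/2·3+3/4·3=9.75; next y=1/5·0+1/2·9.75=4.875
n=1: y=4.875, sp=3, e=sp−y=-1.875; I=1.125, D=e−e_prev=-4.875; u=2·(-1.875)+1/2·1.125+3/4·(-4.875)=-6.84375; next y=1/5·4.875+1/2·(-6.84375)=-2.446875
n=2: y=-2.446875, sp=3, e=sp−y=5.446875; I=6.571875, D=e−e_prev=7.321875; u=2·5.446875+1/2·6.571875+3/4·7.321875≈19.671094; next y=1/5·(-2.446875)+1/2·19.671094≈9.346172
n=3: y≈9.346172, sp=3, e=sp−y≈-6.346172; I≈0.225703, D=e−e_prev≈-11.793047; u=2·(-6.346172)+1/2·0.225703+3/4·(-11.793047)≈-21.424277; next y=1/5·9.346172+1/2·(-21.424277)≈-8.842904
n=4: y≈-8.842904, sp=3, e=sp−y≈11.842904; I≈12.068607, D=e−e_prev≈18.189076; u=2·11.842904+1/2·12.068607+3/4·18.189076≈43.361919; next y=1/5·(-8.842904)+1/2·43.361919≈19.912379
n=5: y≈19.912379, sp=3, e=sp−y≈-16.912379; I≈-4.843771, D=e−e_prev≈-28.755283; u=2·(-16.912379)+1/2·(-4.843771)+3/4·(-28.755283)≈-57.813106; next y=1/5·19.912379+1/2·(-57.813106)≈-24.924077
n=6: y≈-24.924077, sp=3, e=sp−y≈27.924077; I≈23.080306, D=e−e_prev≈44.836456; u=2·27.924077+1/2·23.080306+3/4·44.836456≈101.015649; next y=1/5·(-24.924077)+1/2·101.015649≈45.523009
n=7: y≈45.523009, sp=3, e=sp−y≈-42.523009; I≈-19.442703, D=e−e_prev≈-70.447086; u=2·(-42.523009)+1/2·(-19.442703)+3/4·(-70.447086)≈-147.602685; next y=1/5·45.523009+1/2·(-147.602685)≈-64.696740
n=8: y≈-64.696740, sp=3, e=sp−y≈67.696740; I≈48.254037, D=e−e_prev≈110.219750; u=2·67.696740+1/2·48.254037+3/4·110.219750≈242.185312; next y=1/5·(-64.696740)+1/2·242.185312≈108.153308
n=9: y≈108.153308, sp=3, e=sp−y≈-105.153308; I≈-56.899271, D=e−e_prev≈-172.850048; u=2·(-105.153308)+1/2·(-56.899271)+3/4·(-172.850048)≈-368.393787; next y=1/5·108.153308+1/2·(-368.393787)≈-162.566232
n=10: y≈-162.566232, sp=3, e=sp−y≈165.566232; I≈108.666961, D=e−e_prev≈270.719540; u=2·165.566232+1/2·108.666961+3/4·270.719540≈588.505599; next y=1/5·(-162.566232)+1/2·588.505599≈261.739553
n=11: y≈261.739553, sp=3, e=sp−y≈-258.739553; I≈-150.072592, D=e−e_prev≈-424.305785; u=2·(-258.739553)+1/2·(-150.072592)+3/4·(-424.305785)≈-910.744742; next y=1/5·261.739553+1/2·(-910.744742)≈-403.024460

0 3 9.750 0.000
1 3 -6.844 4.875
2 3 19.671 -2.447
3 3 -21.424 9.346
4 3 43.362 -8.843
5 3 -57.813 19.912
6 3 101.016 -24.924
7 3 -147.603 45.523
8 3 242.185 -64.697
9 3 -368.394 108.153
10 3 588.506 -162.566
11 3 -910.745 261.740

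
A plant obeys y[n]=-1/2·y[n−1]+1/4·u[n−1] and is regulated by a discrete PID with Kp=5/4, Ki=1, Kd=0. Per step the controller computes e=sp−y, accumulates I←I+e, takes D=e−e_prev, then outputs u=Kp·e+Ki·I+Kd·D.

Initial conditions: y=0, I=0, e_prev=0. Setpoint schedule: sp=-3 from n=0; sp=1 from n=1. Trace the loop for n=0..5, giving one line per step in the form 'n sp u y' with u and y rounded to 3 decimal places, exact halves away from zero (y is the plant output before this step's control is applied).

0 -3 -6.750 0.000
1 1 3.047 -1.688
2 1 -1.675 1.605
3 1 4.080 -1.221
4 1 -0.116 1.631
5 1 4.822 -0.844

(exact arithmetic carried between steps; '≈' marks a value shown rounded to 6 d.p. or computed from one; I and e_prev carry over from the previous line; the table rounds u and y to 3 d.p., halves away from zero)
n=0: y=0, sp=-3, e=sp−y=-3; I=-3, D=e−e_prev=-3; u=5/4·(-3)+1·(-3)+0·(-3)=-6.75; next y=-1/2·0+1/4·(-6.75)=-1.6875
n=1: y=-1.6875, sp=1, e=sp−y=2.6875; I=-0.3125, D=e−e_prev=5.6875; u=5/4·2.6875+1·(-0.3125)+0·5.6875=3.046875; next y=-1/2·(-1.6875)+1/4·3.046875≈1.605469
n=2: y≈1.605469, sp=1, e=sp−y≈-0.605469; I≈-0.917969, D=e−e_prev≈-3.292969; u=5/4·(-0.605469)+1·(-0.917969)+0·(-3.292969)≈-1.674805; next y=-1/2·1.605469+1/4·(-1.674805)≈-1.221436
n=3: y≈-1.221436, sp=1, e=sp−y≈2.221436; I≈1.303467, D=e−e_prev≈2.826904; u=5/4·2.221436+1·1.303467+0·2.826904≈4.080261; next y=-1/2·(-1.221436)+1/4·4.080261≈1.630783
n=4: y≈1.630783, sp=1, e=sp−y≈-0.630783; I≈0.672684, D=e−e_prev≈-2.852219; u=5/4·(-0.630783)+1·0.672684+0·(-2.852219)≈-0.115795; next y=-1/2·1.630783+1/4·(-0.115795)≈-0.844340
n=5: y≈-0.844340, sp=1, e=sp−y≈1.844340; I≈2.517024, D=e−e_prev≈2.475123; u=5/4·1.844340+1·2.517024+0·2.475123≈4.822449; next y=-1/2·(-0.844340)+1/4·4.822449≈1.627783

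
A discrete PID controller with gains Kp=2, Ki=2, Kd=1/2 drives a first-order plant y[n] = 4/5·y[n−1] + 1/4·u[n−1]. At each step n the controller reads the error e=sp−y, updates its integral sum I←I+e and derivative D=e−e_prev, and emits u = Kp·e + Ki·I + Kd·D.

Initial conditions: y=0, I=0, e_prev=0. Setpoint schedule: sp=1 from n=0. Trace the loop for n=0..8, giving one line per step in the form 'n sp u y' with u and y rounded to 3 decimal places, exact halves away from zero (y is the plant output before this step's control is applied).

0 1 4.500 0.000
1 1 0.938 1.125
2 1 1.208 1.134
3 1 0.606 1.209
4 1 0.631 1.119
5 1 0.645 1.053
6 1 0.728 1.004
7 1 0.780 0.985
8 1 0.810 0.983

(exact arithmetic carried between steps; '≈' marks a value shown rounded to 6 d.p. or computed from one; I and e_prev carry over from the previous line; the table rounds u and y to 3 d.p., halves away from zero)
n=0: y=0, sp=1, e=sp−y=1; I=1, D=e−e_prev=1; u=2·1+2·1+1/2·1=4.5; next y=4/5·0+1/4·4.5=1.125
n=1: y=1.125, sp=1, e=sp−y=-0.125; I=0.875, D=e−e_prev=-1.125; u=2·(-0.125)+2·0.875+1/2·(-1.125)=0.9375; next y=4/5·1.125+1/4·0.9375=1.134375
n=2: y=1.134375, sp=1, e=sp−y=-0.134375; I=0.740625, D=e−e_prev=-0.009375; u=2·(-0.134375)+2·0.740625+1/2·(-0.009375)≈1.207813; next y=4/5·1.134375+1/4·1.207813≈1.209453
n=3: y≈1.209453, sp=1, e=sp−y≈-0.209453; I≈0.531172, D=e−e_prev≈-0.075078; u=2·(-0.209453)+2·0.531172+1/2·(-0.075078)≈0.605898; next y=4/5·1.209453+1/4·0.605898≈1.119037
n=4: y≈1.119037, sp=1, e=sp−y≈-0.119037; I≈0.412135, D=e−e_prev≈0.090416; u=2·(-0.119037)+2·0.412135+1/2·0.090416≈0.631403; next y=4/5·1.119037+1/4·0.631403≈1.053081
n=5: y≈1.053081, sp=1, e=sp−y≈-0.053081; I≈0.359054, D=e−e_prev≈0.065957; u=2·(-0.053081)+2·0.359054+1/2·0.065957≈0.644926; next y=4/5·1.053081+1/4·0.644926≈1.003696
n=6: y≈1.003696, sp=1, e=sp−y≈-0.003696; I≈0.355358, D=e−e_prev≈0.049385; u=2·(-0.003696)+2·0.355358+1/2·0.049385≈0.728017; next y=4/5·1.003696+1/4·0.728017≈0.984961
n=7: y≈0.984961, sp=1, e=sp−y≈0.015039; I≈0.370397, D=e−e_prev≈0.018735; u=2·0.015039+2·0.370397+1/2·0.018735≈0.780240; next y=4/5·0.984961+1/4·0.780240≈0.983029
n=8: y≈0.983029, sp=1, e=sp−y≈0.016971; I≈0.387369, D=e−e_prev≈0.001932; u=2·0.016971+2·0.387369+1/2·0.001932≈0.809645; next y=4/5·0.983029+1/4·0.809645≈0.988834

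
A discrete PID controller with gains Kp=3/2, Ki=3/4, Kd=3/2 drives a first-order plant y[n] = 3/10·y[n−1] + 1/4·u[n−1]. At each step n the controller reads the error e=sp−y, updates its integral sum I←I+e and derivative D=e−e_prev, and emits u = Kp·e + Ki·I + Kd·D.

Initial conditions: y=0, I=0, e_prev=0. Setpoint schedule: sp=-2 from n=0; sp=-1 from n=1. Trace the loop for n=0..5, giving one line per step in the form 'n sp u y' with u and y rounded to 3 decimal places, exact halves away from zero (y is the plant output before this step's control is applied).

0 -2 -7.500 0.000
1 -1 4.781 -1.875
2 -1 -8.279 0.633
3 -1 3.681 -1.880
4 -1 -7.814 0.356
5 -1 2.784 -1.847

(exact arithmetic carried between steps; '≈' marks a value shown rounded to 6 d.p. or computed from one; I and e_prev carry over from the previous line; the table rounds u and y to 3 d.p., halves away from zero)
n=0: y=0, sp=-2, e=sp−y=-2; I=-2, D=e−e_prev=-2; u=3/2·(-2)+3/4·(-2)+3/2·(-2)=-7.5; next y=3/10·0+1/4·(-7.5)=-1.875
n=1: y=-1.875, sp=-1, e=sp−y=0.875; I=-1.125, D=e−e_prev=2.875; u=3/2·0.875+3/4·(-1.125)+3/2·2.875=4.78125; next y=3/10·(-1.875)+1/4·4.78125≈0.632813
n=2: y≈0.632813, sp=-1, e=sp−y≈-1.632813; I≈-2.757813, D=e−e_prev≈-2.507813; u=3/2·(-1.632813)+3/4·(-2.757813)+3/2·(-2.507813)≈-8.279297; next y=3/10·0.632813+1/4·(-8.279297)≈-1.879980
n=3: y≈-1.879980, sp=-1, e=sp−y≈0.879980; I≈-1.877832, D=e−e_prev≈2.512793; u=3/2·0.879980+3/4·(-1.877832)+3/2·2.512793≈3.680786; next y=3/10·(-1.879980)+1/4·3.680786≈0.356202
n=4: y≈0.356202, sp=-1, e=sp−y≈-1.356202; I≈-3.234034, D=e−e_prev≈-2.236183; u=3/2·(-1.356202)+3/4·(-3.234034)+3/2·(-2.236183)≈-7.814104; next y=3/10·0.356202+1/4·(-7.814104)≈-1.846665
n=5: y≈-1.846665, sp=-1, e=sp−y≈0.846665; I≈-2.387369, D=e−e_prev≈2.202868; u=3/2·0.846665+3/4·(-2.387369)+3/2·2.202868≈2.783772; next y=3/10·(-1.846665)+1/4·2.783772≈0.141944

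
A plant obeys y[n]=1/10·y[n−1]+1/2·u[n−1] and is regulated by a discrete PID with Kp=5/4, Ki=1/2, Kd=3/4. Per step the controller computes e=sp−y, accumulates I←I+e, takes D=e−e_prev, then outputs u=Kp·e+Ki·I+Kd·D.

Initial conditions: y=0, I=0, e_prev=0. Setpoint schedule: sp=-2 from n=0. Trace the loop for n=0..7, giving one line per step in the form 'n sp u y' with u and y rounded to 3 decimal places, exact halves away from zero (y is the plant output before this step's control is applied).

0 -2 -5.000 0.000
1 -2 1.750 -2.500
2 -2 -7.688 0.625
3 -2 4.359 -3.781
4 -2 -12.012 1.802
5 -2 9.343 -5.826
6 -2 -19.251 4.089
7 -2 18.404 -9.217

(exact arithmetic carried between steps; '≈' marks a value shown rounded to 6 d.p. or computed from one; I and e_prev carry over from the previous line; the table rounds u and y to 3 d.p., halves away from zero)
n=0: y=0, sp=-2, e=sp−y=-2; I=-2, D=e−e_prev=-2; u=5/4·(-2)+1/2·(-2)+3/4·(-2)=-5; next y=1/10·0+1/2·(-5)=-2.5
n=1: y=-2.5, sp=-2, e=sp−y=0.5; I=-1.5, D=e−e_prev=2.5; u=5/4·0.5+1/2·(-1.5)+3/4·2.5=1.75; next y=1/10·(-2.5)+1/2·1.75=0.625
n=2: y=0.625, sp=-2, e=sp−y=-2.625; I=-4.125, D=e−e_prev=-3.125; u=5/4·(-2.625)+1/2·(-4.125)+3/4·(-3.125)=-7.6875; next y=1/10·0.625+1/2·(-7.6875)=-3.78125
n=3: y=-3.78125, sp=-2, e=sp−y=1.78125; I=-2.34375, D=e−e_prev=4.40625; u=5/4·1.78125+1/2·(-2.34375)+3/4·4.40625=4.359375; next y=1/10·(-3.78125)+1/2·4.359375≈1.801563
n=4: y≈1.801563, sp=-2, e=sp−y≈-3.801563; I≈-6.145313, D=e−e_prev≈-5.582813; u=5/4·(-3.801563)+1/2·(-6.145313)+3/4·(-5.582813)≈-12.011719; next y=1/10·1.801563+1/2·(-12.011719)≈-5.825703
n=5: y≈-5.825703, sp=-2, e=sp−y≈3.825703; I≈-2.319609, D=e−e_prev≈7.627266; u=5/4·3.825703+1/2·(-2.319609)+3/4·7.627266≈9.342773; next y=1/10·(-5.825703)+1/2·9.342773≈4.088816
n=6: y≈4.088816, sp=-2, e=sp−y≈-6.088816; I≈-8.408426, D=e−e_prev≈-9.914520; u=5/4·(-6.088816)+1/2·(-8.408426)+3/4·(-9.914520)≈-19.251123; next y=1/10·4.088816+1/2·(-19.251123)≈-9.216680
n=7: y≈-9.216680, sp=-2, e=sp−y≈7.216680; I≈-1.191746, D=e−e_prev≈13.305496; u=5/4·7.216680+1/2·(-1.191746)+3/4·13.305496≈18.404099; next y=1/10·(-9.216680)+1/2·18.404099≈8.280382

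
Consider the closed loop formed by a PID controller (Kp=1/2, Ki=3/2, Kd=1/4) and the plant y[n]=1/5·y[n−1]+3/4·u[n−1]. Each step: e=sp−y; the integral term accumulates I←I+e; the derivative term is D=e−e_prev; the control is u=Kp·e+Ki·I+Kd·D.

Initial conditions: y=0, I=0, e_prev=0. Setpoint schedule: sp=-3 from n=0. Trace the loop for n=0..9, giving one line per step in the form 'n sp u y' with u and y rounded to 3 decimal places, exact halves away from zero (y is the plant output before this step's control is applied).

(exact arithmetic carried between steps; '≈' marks a value shown rounded to 6 d.p. or computed from one; I and e_prev carry over from the previous line; the table rounds u and y to 3 d.p., halves away from zero)
n=0: y=0, sp=-3, e=sp−y=-3; I=-3, D=e−e_prev=-3; u=1/2·(-3)+3/2·(-3)+1/4·(-3)=-6.75; next y=1/5·0+3/4·(-6.75)=-5.0625
n=1: y=-5.0625, sp=-3, e=sp−y=2.0625; I=-0.9375, D=e−e_prev=5.0625; u=1/2·2.0625+3/2·(-0.9375)+1/4·5.0625=0.890625; next y=1/5·(-5.0625)+3/4·0.890625≈-0.344531
n=2: y≈-0.344531, sp=-3, e=sp−y≈-2.655469; I≈-3.592969, D=e−e_prev≈-4.717969; u=1/2·(-2.655469)+3/2·(-3.592969)+1/4·(-4.717969)≈-7.896680; next y=1/5·(-0.344531)+3/4·(-7.896680)≈-5.991416
n=3: y≈-5.991416, sp=-3, e=sp−y≈2.991416; I≈-0.601553, D=e−e_prev≈5.646885; u=1/2·2.991416+3/2·(-0.601553)+1/4·5.646885≈2.005100; next y=1/5·(-5.991416)+3/4·2.005100≈0.305542
n=4: y≈0.305542, sp=-3, e=sp−y≈-3.305542; I≈-3.907095, D=e−e_prev≈-6.296958; u=1/2·(-3.305542)+3/2·(-3.907095)+1/4·(-6.296958)≈-9.087652; next y=1/5·0.305542+3/4·(-9.087652)≈-6.754631
n=5: y≈-6.754631, sp=-3, e=sp−y≈3.754631; I≈-0.152464, D=e−e_prev≈7.060173; u=1/2·3.754631+3/2·(-0.152464)+1/4·7.060173≈3.413663; next y=1/5·(-6.754631)+3/4·3.413663≈1.209321
n=6: y≈1.209321, sp=-3, e=sp−y≈-4.209321; I≈-4.361785, D=e−e_prev≈-7.963952; u=1/2·(-4.209321)+3/2·(-4.361785)+1/4·(-7.963952)≈-10.638326; next y=1/5·1.209321+3/4·(-10.638326)≈-7.736880
n=7: y≈-7.736880, sp=-3, e=sp−y≈4.736880; I≈0.375095, D=e−e_prev≈8.946201; u=1/2·4.736880+3/2·0.375095+1/4·8.946201≈5.167633; next y=1/5·(-7.736880)+3/4·5.167633≈2.328349
n=8: y≈2.328349, sp=-3, e=sp−y≈-5.328349; I≈-4.953254, D=e−e_prev≈-10.065229; u=1/2·(-5.328349)+3/2·(-4.953254)+1/4·(-10.065229)≈-12.610362; next y=1/5·2.328349+3/4·(-12.610362)≈-8.992102
n=9: y≈-8.992102, sp=-3, e=sp−y≈5.992102; I≈1.038848, D=e−e_prev≈11.320451; u=1/2·5.992102+3/2·1.038848+1/4·11.320451≈7.384436; next y=1/5·(-8.992102)+3/4·7.384436≈3.739907

0 -3 -6.750 0.000
1 -3 0.891 -5.063
2 -3 -7.897 -0.345
3 -3 2.005 -5.991
4 -3 -9.088 0.306
5 -3 3.414 -6.755
6 -3 -10.638 1.209
7 -3 5.168 -7.737
8 -3 -12.610 2.328
9 -3 7.384 -8.992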